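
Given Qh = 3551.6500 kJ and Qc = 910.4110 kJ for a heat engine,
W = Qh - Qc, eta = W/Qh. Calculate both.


W = 3551.6500 - 910.4110 = 2641.2390 kJ
eta = 2641.2390 / 3551.6500 = 0.7437 = 74.3665%

W = 2641.2390 kJ, eta = 74.3665%


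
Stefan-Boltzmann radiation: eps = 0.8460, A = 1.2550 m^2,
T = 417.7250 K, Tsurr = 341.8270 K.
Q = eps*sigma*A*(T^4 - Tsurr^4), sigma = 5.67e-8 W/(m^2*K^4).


T^4 = 3.0448e+10
Tsurr^4 = 1.3653e+10
Q = 0.8460 * 5.67e-8 * 1.2550 * 1.6795e+10 = 1011.0786 W

1011.0786 W


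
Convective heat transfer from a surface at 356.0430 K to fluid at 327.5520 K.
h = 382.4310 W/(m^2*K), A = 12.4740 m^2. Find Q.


dT = 28.4910 K
Q = 382.4310 * 12.4740 * 28.4910 = 135914.7284 W

135914.7284 W


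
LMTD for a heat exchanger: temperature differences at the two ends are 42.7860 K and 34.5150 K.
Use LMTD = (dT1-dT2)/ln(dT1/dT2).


dT1/dT2 = 1.2396
ln(dT1/dT2) = 0.2148
LMTD = 8.2710 / 0.2148 = 38.5026 K

38.5026 K


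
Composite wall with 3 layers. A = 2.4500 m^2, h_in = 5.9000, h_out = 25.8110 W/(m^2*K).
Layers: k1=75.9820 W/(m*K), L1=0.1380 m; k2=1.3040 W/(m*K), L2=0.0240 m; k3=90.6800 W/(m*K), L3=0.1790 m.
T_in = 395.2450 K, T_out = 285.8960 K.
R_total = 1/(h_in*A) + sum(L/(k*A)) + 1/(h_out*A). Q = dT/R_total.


R_conv_in = 1/(5.9000*2.4500) = 0.0692
R_1 = 0.1380/(75.9820*2.4500) = 0.0007
R_2 = 0.0240/(1.3040*2.4500) = 0.0075
R_3 = 0.1790/(90.6800*2.4500) = 0.0008
R_conv_out = 1/(25.8110*2.4500) = 0.0158
R_total = 0.0941 K/W
Q = 109.3490 / 0.0941 = 1162.6320 W

R_total = 0.0941 K/W, Q = 1162.6320 W


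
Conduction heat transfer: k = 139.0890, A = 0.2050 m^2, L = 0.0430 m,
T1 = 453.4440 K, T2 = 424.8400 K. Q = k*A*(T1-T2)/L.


dT = 28.6040 K
Q = 139.0890 * 0.2050 * 28.6040 / 0.0430 = 18967.2758 W

18967.2758 W


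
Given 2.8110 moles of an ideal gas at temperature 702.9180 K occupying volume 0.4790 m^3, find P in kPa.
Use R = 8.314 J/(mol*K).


P = nRT/V = 2.8110 * 8.314 * 702.9180 / 0.4790
= 16427.6534 / 0.4790 = 34295.7273 Pa = 34.2957 kPa

34.2957 kPa


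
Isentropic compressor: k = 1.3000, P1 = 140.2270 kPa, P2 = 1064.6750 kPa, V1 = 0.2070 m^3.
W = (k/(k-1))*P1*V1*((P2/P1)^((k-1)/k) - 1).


(k-1)/k = 0.2308
(P2/P1)^exp = 1.5965
W = 4.3333 * 140.2270 * 0.2070 * (1.5965 - 1) = 75.0285 kJ

75.0285 kJ


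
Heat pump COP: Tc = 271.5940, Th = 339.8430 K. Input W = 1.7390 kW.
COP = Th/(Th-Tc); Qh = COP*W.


COP = 339.8430 / 68.2490 = 4.9795
Qh = 4.9795 * 1.7390 = 8.6593 kW

COP = 4.9795, Qh = 8.6593 kW


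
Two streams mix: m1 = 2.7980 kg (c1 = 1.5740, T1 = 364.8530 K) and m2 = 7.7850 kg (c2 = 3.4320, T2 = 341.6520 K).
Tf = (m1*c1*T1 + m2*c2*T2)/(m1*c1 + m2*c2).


num = 10735.1307
den = 31.1222
Tf = 344.9351 K

344.9351 K


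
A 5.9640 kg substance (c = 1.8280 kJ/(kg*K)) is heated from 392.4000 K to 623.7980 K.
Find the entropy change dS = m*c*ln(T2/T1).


T2/T1 = 1.5897
ln(T2/T1) = 0.4635
dS = 5.9640 * 1.8280 * 0.4635 = 5.0537 kJ/K

5.0537 kJ/K


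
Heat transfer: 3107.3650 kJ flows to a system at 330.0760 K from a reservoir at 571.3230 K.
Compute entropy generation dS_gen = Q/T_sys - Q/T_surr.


dS_sys = 3107.3650/330.0760 = 9.4141 kJ/K
dS_surr = -3107.3650/571.3230 = -5.4389 kJ/K
dS_gen = 9.4141 - 5.4389 = 3.9752 kJ/K (irreversible)

dS_gen = 3.9752 kJ/K, irreversible


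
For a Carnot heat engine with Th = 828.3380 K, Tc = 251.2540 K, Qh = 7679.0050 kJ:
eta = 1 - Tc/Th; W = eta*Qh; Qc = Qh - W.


eta = 1 - 251.2540/828.3380 = 0.6967
W = 0.6967 * 7679.0050 = 5349.7859 kJ
Qc = 7679.0050 - 5349.7859 = 2329.2191 kJ

eta = 69.6677%, W = 5349.7859 kJ, Qc = 2329.2191 kJ


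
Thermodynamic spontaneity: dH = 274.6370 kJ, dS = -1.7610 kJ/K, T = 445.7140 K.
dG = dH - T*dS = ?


T*dS = 445.7140 * -1.7610 = -784.9024 kJ
dG = 274.6370 + 784.9024 = 1059.5394 kJ (non-spontaneous)

dG = 1059.5394 kJ, non-spontaneous


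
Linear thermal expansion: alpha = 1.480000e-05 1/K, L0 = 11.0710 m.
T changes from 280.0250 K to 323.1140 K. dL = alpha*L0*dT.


dT = 43.0890 K
dL = 1.480000e-05 * 11.0710 * 43.0890 = 0.007060 m
L_final = 11.078060 m

dL = 0.007060 m


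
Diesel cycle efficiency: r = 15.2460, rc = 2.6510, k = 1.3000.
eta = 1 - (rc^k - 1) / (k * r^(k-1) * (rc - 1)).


r^(k-1) = 2.2644
rc^k = 3.5517
eta = 0.4750 = 47.4966%

47.4966%


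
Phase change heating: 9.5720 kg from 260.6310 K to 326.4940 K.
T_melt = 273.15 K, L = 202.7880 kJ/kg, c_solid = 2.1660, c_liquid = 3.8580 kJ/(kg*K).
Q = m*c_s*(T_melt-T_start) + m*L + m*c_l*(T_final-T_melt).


Q1 (sensible, solid) = 9.5720 * 2.1660 * 12.5190 = 259.5558 kJ
Q2 (latent) = 9.5720 * 202.7880 = 1941.0867 kJ
Q3 (sensible, liquid) = 9.5720 * 3.8580 * 53.3440 = 1969.9286 kJ
Q_total = 4170.5712 kJ

4170.5712 kJ


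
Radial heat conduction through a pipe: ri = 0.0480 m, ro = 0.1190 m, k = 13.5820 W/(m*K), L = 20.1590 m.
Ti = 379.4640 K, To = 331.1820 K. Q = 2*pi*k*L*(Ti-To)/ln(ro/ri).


dT = 48.2820 K
ln(ro/ri) = 0.9079
Q = 2*pi*13.5820*20.1590*48.2820 / 0.9079 = 91484.8248 W

91484.8248 W


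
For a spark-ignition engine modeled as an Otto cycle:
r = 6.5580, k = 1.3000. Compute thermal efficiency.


r^(k-1) = 1.7581
eta = 1 - 1/1.7581 = 0.4312 = 43.1188%

43.1188%


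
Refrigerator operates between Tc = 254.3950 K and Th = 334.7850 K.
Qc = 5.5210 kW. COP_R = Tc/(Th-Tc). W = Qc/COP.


COP = 254.3950 / 80.3900 = 3.1645
W = 5.5210 / 3.1645 = 1.7447 kW

COP = 3.1645, W = 1.7447 kW


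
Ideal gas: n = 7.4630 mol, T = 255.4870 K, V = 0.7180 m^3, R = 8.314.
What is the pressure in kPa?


P = nRT/V = 7.4630 * 8.314 * 255.4870 / 0.7180
= 15852.2995 / 0.7180 = 22078.4115 Pa = 22.0784 kPa

22.0784 kPa


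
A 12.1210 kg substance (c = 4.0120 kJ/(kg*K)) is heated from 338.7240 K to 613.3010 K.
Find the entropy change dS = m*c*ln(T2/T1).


T2/T1 = 1.8106
ln(T2/T1) = 0.5937
dS = 12.1210 * 4.0120 * 0.5937 = 28.8699 kJ/K

28.8699 kJ/K


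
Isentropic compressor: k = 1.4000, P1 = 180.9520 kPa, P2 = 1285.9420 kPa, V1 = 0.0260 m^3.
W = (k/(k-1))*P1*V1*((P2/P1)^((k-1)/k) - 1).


(k-1)/k = 0.2857
(P2/P1)^exp = 1.7512
W = 3.5000 * 180.9520 * 0.0260 * (1.7512 - 1) = 12.3694 kJ

12.3694 kJ


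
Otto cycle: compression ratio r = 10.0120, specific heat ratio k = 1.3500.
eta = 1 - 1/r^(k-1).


r^(k-1) = 2.2397
eta = 1 - 1/2.2397 = 0.5535 = 55.3504%

55.3504%


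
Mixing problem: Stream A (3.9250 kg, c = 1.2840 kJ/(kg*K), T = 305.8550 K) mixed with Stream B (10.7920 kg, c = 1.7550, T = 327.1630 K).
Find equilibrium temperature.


num = 7737.8716
den = 23.9797
Tf = 322.6848 K

322.6848 K


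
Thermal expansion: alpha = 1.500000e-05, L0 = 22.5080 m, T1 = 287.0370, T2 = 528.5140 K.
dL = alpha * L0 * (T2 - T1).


dT = 241.4770 K
dL = 1.500000e-05 * 22.5080 * 241.4770 = 0.081527 m
L_final = 22.589527 m

dL = 0.081527 m


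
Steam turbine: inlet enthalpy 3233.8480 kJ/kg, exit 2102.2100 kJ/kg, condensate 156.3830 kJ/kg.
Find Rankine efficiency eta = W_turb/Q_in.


W = 1131.6380 kJ/kg
Q_in = 3077.4650 kJ/kg
eta = 0.3677 = 36.7718%

eta = 36.7718%


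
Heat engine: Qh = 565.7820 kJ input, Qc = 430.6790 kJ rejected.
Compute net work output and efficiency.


W = 565.7820 - 430.6790 = 135.1030 kJ
eta = 135.1030 / 565.7820 = 0.2388 = 23.8790%

W = 135.1030 kJ, eta = 23.8790%


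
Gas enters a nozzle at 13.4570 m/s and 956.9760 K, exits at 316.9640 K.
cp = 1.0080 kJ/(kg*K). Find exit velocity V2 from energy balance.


dT = 640.0120 K
2*cp*1000*dT = 1290264.1920
V1^2 = 181.0908
V2 = sqrt(1290445.2828) = 1135.9777 m/s

1135.9777 m/s


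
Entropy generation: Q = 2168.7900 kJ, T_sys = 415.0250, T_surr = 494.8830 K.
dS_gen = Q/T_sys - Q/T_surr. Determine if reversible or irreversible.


dS_sys = 2168.7900/415.0250 = 5.2257 kJ/K
dS_surr = -2168.7900/494.8830 = -4.3824 kJ/K
dS_gen = 5.2257 - 4.3824 = 0.8433 kJ/K (irreversible)

dS_gen = 0.8433 kJ/K, irreversible


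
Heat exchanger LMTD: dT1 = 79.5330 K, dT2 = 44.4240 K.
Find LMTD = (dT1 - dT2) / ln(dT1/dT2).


dT1/dT2 = 1.7903
ln(dT1/dT2) = 0.5824
LMTD = 35.1090 / 0.5824 = 60.2841 K

60.2841 K


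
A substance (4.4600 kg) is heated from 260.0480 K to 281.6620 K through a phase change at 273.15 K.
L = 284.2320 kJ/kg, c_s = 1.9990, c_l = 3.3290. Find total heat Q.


Q1 (sensible, solid) = 4.4600 * 1.9990 * 13.1020 = 116.8114 kJ
Q2 (latent) = 4.4600 * 284.2320 = 1267.6747 kJ
Q3 (sensible, liquid) = 4.4600 * 3.3290 * 8.5120 = 126.3806 kJ
Q_total = 1510.8667 kJ

1510.8667 kJ


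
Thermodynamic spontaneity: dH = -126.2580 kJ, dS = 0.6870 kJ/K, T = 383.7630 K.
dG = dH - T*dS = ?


T*dS = 383.7630 * 0.6870 = 263.6452 kJ
dG = -126.2580 - 263.6452 = -389.9032 kJ (spontaneous)

dG = -389.9032 kJ, spontaneous


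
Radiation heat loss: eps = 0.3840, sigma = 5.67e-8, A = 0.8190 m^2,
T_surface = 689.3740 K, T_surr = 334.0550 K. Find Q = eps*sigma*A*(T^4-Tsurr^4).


T^4 = 2.2585e+11
Tsurr^4 = 1.2453e+10
Q = 0.3840 * 5.67e-8 * 0.8190 * 2.1340e+11 = 3805.2754 W

3805.2754 W


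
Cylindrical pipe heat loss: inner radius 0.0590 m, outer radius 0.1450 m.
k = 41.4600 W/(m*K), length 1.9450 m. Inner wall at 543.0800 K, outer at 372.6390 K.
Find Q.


dT = 170.4410 K
ln(ro/ri) = 0.8992
Q = 2*pi*41.4600*1.9450*170.4410 / 0.8992 = 96039.1560 W

96039.1560 W


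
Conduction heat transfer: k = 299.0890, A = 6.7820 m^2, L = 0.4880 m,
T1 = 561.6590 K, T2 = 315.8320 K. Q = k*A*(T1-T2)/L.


dT = 245.8270 K
Q = 299.0890 * 6.7820 * 245.8270 / 0.4880 = 1021804.9102 W

1021804.9102 W


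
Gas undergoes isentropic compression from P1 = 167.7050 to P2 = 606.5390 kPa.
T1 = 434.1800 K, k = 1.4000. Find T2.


(k-1)/k = 0.2857
(P2/P1)^exp = 1.4438
T2 = 434.1800 * 1.4438 = 626.8848 K

626.8848 K


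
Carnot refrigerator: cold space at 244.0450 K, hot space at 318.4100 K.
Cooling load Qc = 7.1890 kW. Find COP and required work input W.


COP = 244.0450 / 74.3650 = 3.2817
W = 7.1890 / 3.2817 = 2.1906 kW

COP = 3.2817, W = 2.1906 kW


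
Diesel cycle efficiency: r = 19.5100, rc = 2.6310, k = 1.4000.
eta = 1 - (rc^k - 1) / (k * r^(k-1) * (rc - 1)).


r^(k-1) = 3.2817
rc^k = 3.8741
eta = 0.6165 = 61.6456%

61.6456%


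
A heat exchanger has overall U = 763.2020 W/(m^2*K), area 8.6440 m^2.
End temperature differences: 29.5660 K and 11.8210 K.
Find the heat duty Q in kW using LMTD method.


LMTD = 19.3565 K
Q = 763.2020 * 8.6440 * 19.3565 = 127696.9590 W = 127.6970 kW

127.6970 kW


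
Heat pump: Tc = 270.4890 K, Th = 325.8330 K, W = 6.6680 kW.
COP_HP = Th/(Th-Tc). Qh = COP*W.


COP = 325.8330 / 55.3440 = 5.8874
Qh = 5.8874 * 6.6680 = 39.2573 kW

COP = 5.8874, Qh = 39.2573 kW


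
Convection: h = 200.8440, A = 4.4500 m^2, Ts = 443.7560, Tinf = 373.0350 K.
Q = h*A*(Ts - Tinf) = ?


dT = 70.7210 K
Q = 200.8440 * 4.4500 * 70.7210 = 63207.3039 W

63207.3039 W


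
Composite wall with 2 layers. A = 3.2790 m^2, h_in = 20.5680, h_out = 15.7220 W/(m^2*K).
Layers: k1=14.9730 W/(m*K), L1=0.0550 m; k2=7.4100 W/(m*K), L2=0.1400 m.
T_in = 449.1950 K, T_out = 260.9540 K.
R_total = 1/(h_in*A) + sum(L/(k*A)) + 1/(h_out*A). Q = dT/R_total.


R_conv_in = 1/(20.5680*3.2790) = 0.0148
R_1 = 0.0550/(14.9730*3.2790) = 0.0011
R_2 = 0.1400/(7.4100*3.2790) = 0.0058
R_conv_out = 1/(15.7220*3.2790) = 0.0194
R_total = 0.0411 K/W
Q = 188.2410 / 0.0411 = 4579.2534 W

R_total = 0.0411 K/W, Q = 4579.2534 W


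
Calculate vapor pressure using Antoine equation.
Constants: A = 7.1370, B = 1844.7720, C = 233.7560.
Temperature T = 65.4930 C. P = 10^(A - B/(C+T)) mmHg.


C+T = 299.2490
B/(C+T) = 6.1647
log10(P) = 7.1370 - 6.1647 = 0.9723
P = 10^0.9723 = 9.3827 mmHg

9.3827 mmHg


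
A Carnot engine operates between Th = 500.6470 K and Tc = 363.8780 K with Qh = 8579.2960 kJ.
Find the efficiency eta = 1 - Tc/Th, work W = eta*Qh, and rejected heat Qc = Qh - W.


eta = 1 - 363.8780/500.6470 = 0.2732
W = 0.2732 * 8579.2960 = 2343.7307 kJ
Qc = 8579.2960 - 2343.7307 = 6235.5653 kJ

eta = 27.3184%, W = 2343.7307 kJ, Qc = 6235.5653 kJ


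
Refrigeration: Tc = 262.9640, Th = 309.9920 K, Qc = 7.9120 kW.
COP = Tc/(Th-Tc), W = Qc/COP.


COP = 262.9640 / 47.0280 = 5.5916
W = 7.9120 / 5.5916 = 1.4150 kW

COP = 5.5916, W = 1.4150 kW


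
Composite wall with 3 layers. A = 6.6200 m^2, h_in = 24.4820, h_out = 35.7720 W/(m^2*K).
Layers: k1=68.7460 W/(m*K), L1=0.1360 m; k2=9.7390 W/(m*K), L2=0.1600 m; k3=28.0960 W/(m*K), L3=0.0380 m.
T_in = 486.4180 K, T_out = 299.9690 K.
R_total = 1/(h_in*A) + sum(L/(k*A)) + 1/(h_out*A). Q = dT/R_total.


R_conv_in = 1/(24.4820*6.6200) = 0.0062
R_1 = 0.1360/(68.7460*6.6200) = 0.0003
R_2 = 0.1600/(9.7390*6.6200) = 0.0025
R_3 = 0.0380/(28.0960*6.6200) = 0.0002
R_conv_out = 1/(35.7720*6.6200) = 0.0042
R_total = 0.0134 K/W
Q = 186.4490 / 0.0134 = 13937.2387 W

R_total = 0.0134 K/W, Q = 13937.2387 W


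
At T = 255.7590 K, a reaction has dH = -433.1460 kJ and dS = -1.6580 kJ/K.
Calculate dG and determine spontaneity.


T*dS = 255.7590 * -1.6580 = -424.0484 kJ
dG = -433.1460 + 424.0484 = -9.0976 kJ (spontaneous)

dG = -9.0976 kJ, spontaneous


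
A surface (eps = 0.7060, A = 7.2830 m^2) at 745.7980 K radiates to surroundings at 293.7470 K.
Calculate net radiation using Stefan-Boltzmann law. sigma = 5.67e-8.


T^4 = 3.0937e+11
Tsurr^4 = 7.4455e+09
Q = 0.7060 * 5.67e-8 * 7.2830 * 3.0193e+11 = 88024.4363 W

88024.4363 W


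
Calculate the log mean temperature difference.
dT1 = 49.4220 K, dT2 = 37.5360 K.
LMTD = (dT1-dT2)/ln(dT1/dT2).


dT1/dT2 = 1.3167
ln(dT1/dT2) = 0.2751
LMTD = 11.8860 / 0.2751 = 43.2069 K

43.2069 K


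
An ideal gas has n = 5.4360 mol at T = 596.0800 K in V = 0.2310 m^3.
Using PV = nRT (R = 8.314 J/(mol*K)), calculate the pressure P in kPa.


P = nRT/V = 5.4360 * 8.314 * 596.0800 / 0.2310
= 26939.7784 / 0.2310 = 116622.4172 Pa = 116.6224 kPa

116.6224 kPa


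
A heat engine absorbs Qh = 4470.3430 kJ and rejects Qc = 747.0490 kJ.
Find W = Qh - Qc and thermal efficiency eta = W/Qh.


W = 4470.3430 - 747.0490 = 3723.2940 kJ
eta = 3723.2940 / 4470.3430 = 0.8329 = 83.2888%

W = 3723.2940 kJ, eta = 83.2888%


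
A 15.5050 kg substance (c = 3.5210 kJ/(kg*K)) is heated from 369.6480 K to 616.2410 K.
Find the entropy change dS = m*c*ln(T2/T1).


T2/T1 = 1.6671
ln(T2/T1) = 0.5111
dS = 15.5050 * 3.5210 * 0.5111 = 27.9018 kJ/K

27.9018 kJ/K


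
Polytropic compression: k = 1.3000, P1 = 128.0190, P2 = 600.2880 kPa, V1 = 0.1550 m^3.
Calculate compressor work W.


(k-1)/k = 0.2308
(P2/P1)^exp = 1.4285
W = 4.3333 * 128.0190 * 0.1550 * (1.4285 - 1) = 36.8410 kJ

36.8410 kJ


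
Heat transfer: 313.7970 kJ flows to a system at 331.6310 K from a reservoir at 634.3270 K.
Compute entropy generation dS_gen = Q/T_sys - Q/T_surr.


dS_sys = 313.7970/331.6310 = 0.9462 kJ/K
dS_surr = -313.7970/634.3270 = -0.4947 kJ/K
dS_gen = 0.9462 - 0.4947 = 0.4515 kJ/K (irreversible)

dS_gen = 0.4515 kJ/K, irreversible


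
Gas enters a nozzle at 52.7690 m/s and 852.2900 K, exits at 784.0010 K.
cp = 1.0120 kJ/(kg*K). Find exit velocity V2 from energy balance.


dT = 68.2890 K
2*cp*1000*dT = 138216.9360
V1^2 = 2784.5674
V2 = sqrt(141001.5034) = 375.5017 m/s

375.5017 m/s


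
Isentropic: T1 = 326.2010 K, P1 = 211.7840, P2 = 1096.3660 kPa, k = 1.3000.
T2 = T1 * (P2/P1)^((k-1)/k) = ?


(k-1)/k = 0.2308
(P2/P1)^exp = 1.4614
T2 = 326.2010 * 1.4614 = 476.7261 K

476.7261 K


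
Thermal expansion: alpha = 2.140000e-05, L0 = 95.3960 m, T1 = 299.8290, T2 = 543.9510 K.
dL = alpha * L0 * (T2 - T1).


dT = 244.1220 K
dL = 2.140000e-05 * 95.3960 * 244.1220 = 0.498369 m
L_final = 95.894369 m

dL = 0.498369 m


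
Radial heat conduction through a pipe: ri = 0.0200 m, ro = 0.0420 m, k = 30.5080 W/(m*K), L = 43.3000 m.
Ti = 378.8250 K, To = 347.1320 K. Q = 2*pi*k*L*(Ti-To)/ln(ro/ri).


dT = 31.6930 K
ln(ro/ri) = 0.7419
Q = 2*pi*30.5080*43.3000*31.6930 / 0.7419 = 354550.1077 W

354550.1077 W


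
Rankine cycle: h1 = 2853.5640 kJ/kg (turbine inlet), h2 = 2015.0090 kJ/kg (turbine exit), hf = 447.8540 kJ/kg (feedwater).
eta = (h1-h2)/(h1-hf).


W = 838.5550 kJ/kg
Q_in = 2405.7100 kJ/kg
eta = 0.3486 = 34.8569%

eta = 34.8569%


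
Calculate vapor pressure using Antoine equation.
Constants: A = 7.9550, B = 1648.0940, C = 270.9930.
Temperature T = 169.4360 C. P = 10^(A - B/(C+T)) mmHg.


C+T = 440.4290
B/(C+T) = 3.7420
log10(P) = 7.9550 - 3.7420 = 4.2130
P = 10^4.2130 = 16329.7783 mmHg

16329.7783 mmHg


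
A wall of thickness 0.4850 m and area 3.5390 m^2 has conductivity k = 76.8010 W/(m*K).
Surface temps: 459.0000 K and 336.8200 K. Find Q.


dT = 122.1800 K
Q = 76.8010 * 3.5390 * 122.1800 / 0.4850 = 68470.8658 W

68470.8658 W


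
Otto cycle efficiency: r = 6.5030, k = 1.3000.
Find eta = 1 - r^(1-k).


r^(k-1) = 1.7536
eta = 1 - 1/1.7536 = 0.4297 = 42.9749%

42.9749%


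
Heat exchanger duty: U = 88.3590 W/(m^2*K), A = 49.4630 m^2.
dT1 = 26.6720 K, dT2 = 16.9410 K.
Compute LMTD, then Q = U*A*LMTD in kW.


LMTD = 21.4397 K
Q = 88.3590 * 49.4630 * 21.4397 = 93702.2376 W = 93.7022 kW

93.7022 kW


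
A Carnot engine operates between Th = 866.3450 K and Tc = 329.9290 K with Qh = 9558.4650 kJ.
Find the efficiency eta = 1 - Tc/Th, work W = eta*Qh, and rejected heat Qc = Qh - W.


eta = 1 - 329.9290/866.3450 = 0.6192
W = 0.6192 * 9558.4650 = 5918.3276 kJ
Qc = 9558.4650 - 5918.3276 = 3640.1374 kJ

eta = 61.9171%, W = 5918.3276 kJ, Qc = 3640.1374 kJ


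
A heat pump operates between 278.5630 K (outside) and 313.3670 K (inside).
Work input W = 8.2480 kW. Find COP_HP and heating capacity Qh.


COP = 313.3670 / 34.8040 = 9.0038
Qh = 9.0038 * 8.2480 = 74.2630 kW

COP = 9.0038, Qh = 74.2630 kW


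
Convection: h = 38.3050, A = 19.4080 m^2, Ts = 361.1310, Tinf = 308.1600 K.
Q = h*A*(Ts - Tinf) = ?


dT = 52.9710 K
Q = 38.3050 * 19.4080 * 52.9710 = 39379.8830 W

39379.8830 W


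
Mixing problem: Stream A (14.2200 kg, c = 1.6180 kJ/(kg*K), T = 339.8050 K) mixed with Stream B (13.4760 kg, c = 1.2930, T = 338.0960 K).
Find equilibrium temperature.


num = 13709.3628
den = 40.4324
Tf = 339.0685 K

339.0685 K


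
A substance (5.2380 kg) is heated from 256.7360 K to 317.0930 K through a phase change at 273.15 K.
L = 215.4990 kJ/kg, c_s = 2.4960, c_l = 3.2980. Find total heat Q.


Q1 (sensible, solid) = 5.2380 * 2.4960 * 16.4140 = 214.5974 kJ
Q2 (latent) = 5.2380 * 215.4990 = 1128.7838 kJ
Q3 (sensible, liquid) = 5.2380 * 3.2980 * 43.9430 = 759.1120 kJ
Q_total = 2102.4932 kJ

2102.4932 kJ


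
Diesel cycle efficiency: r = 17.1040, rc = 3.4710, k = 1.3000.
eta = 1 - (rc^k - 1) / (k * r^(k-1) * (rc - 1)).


r^(k-1) = 2.3438
rc^k = 5.0419
eta = 0.4632 = 46.3171%

46.3171%


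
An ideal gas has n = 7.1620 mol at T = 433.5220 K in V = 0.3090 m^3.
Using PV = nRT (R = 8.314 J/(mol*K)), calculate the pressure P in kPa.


P = nRT/V = 7.1620 * 8.314 * 433.5220 / 0.3090
= 25814.0103 / 0.3090 = 83540.4863 Pa = 83.5405 kPa

83.5405 kPa


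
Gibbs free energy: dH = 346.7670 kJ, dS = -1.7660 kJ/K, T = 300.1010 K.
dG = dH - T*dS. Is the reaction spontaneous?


T*dS = 300.1010 * -1.7660 = -529.9784 kJ
dG = 346.7670 + 529.9784 = 876.7454 kJ (non-spontaneous)

dG = 876.7454 kJ, non-spontaneous


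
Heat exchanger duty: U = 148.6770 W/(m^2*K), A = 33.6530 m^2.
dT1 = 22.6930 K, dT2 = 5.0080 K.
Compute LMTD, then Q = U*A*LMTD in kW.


LMTD = 11.7040 K
Q = 148.6770 * 33.6530 * 11.7040 = 58560.1881 W = 58.5602 kW

58.5602 kW


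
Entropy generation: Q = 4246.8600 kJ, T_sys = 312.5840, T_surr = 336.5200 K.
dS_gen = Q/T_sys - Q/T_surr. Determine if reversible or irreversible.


dS_sys = 4246.8600/312.5840 = 13.5863 kJ/K
dS_surr = -4246.8600/336.5200 = -12.6199 kJ/K
dS_gen = 13.5863 - 12.6199 = 0.9664 kJ/K (irreversible)

dS_gen = 0.9664 kJ/K, irreversible


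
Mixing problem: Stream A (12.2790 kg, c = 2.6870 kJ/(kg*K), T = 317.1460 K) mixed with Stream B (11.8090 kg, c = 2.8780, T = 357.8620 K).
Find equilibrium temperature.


num = 22626.2174
den = 66.9800
Tf = 337.8057 K

337.8057 K


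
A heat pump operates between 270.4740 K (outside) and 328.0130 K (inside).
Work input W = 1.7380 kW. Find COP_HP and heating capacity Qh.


COP = 328.0130 / 57.5390 = 5.7007
Qh = 5.7007 * 1.7380 = 9.9078 kW

COP = 5.7007, Qh = 9.9078 kW


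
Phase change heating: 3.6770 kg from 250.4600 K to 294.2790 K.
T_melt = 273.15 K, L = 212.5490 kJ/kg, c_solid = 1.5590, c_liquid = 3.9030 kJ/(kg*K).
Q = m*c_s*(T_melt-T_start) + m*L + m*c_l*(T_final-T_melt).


Q1 (sensible, solid) = 3.6770 * 1.5590 * 22.6900 = 130.0691 kJ
Q2 (latent) = 3.6770 * 212.5490 = 781.5427 kJ
Q3 (sensible, liquid) = 3.6770 * 3.9030 * 21.1290 = 303.2293 kJ
Q_total = 1214.8411 kJ

1214.8411 kJ


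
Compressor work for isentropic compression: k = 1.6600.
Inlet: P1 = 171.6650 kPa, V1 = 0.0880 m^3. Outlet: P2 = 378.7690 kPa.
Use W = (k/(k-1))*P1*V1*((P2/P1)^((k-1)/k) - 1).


(k-1)/k = 0.3976
(P2/P1)^exp = 1.3698
W = 2.5152 * 171.6650 * 0.0880 * (1.3698 - 1) = 14.0496 kJ

14.0496 kJ


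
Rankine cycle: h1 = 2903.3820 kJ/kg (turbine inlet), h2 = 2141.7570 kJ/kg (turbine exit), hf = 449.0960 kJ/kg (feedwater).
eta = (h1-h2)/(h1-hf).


W = 761.6250 kJ/kg
Q_in = 2454.2860 kJ/kg
eta = 0.3103 = 31.0324%

eta = 31.0324%


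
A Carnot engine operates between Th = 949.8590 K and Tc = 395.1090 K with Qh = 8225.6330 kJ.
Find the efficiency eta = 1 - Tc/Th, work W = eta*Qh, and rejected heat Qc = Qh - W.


eta = 1 - 395.1090/949.8590 = 0.5840
W = 0.5840 * 8225.6330 = 4804.0498 kJ
Qc = 8225.6330 - 4804.0498 = 3421.5832 kJ

eta = 58.4034%, W = 4804.0498 kJ, Qc = 3421.5832 kJ


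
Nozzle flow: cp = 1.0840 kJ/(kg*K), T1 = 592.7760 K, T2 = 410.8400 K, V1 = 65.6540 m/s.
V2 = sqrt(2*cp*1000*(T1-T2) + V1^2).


dT = 181.9360 K
2*cp*1000*dT = 394437.2480
V1^2 = 4310.4477
V2 = sqrt(398747.6957) = 631.4647 m/s

631.4647 m/s


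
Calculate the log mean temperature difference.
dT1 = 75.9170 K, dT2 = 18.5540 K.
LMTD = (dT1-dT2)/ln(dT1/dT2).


dT1/dT2 = 4.0917
ln(dT1/dT2) = 1.4090
LMTD = 57.3630 / 1.4090 = 40.7131 K

40.7131 K


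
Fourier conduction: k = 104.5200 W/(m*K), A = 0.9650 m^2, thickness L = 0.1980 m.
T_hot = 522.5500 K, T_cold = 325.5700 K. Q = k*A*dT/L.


dT = 196.9800 K
Q = 104.5200 * 0.9650 * 196.9800 / 0.1980 = 100342.2089 W

100342.2089 W


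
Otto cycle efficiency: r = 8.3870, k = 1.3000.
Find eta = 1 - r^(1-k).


r^(k-1) = 1.8927
eta = 1 - 1/1.8927 = 0.4717 = 47.1655%

47.1655%


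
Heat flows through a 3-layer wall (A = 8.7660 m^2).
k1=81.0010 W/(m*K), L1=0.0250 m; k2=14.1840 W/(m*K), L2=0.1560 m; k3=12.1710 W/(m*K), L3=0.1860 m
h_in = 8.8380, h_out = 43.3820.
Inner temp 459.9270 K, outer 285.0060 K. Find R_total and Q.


R_conv_in = 1/(8.8380*8.7660) = 0.0129
R_1 = 0.0250/(81.0010*8.7660) = 3.5209e-05
R_2 = 0.1560/(14.1840*8.7660) = 0.0013
R_3 = 0.1860/(12.1710*8.7660) = 0.0017
R_conv_out = 1/(43.3820*8.7660) = 0.0026
R_total = 0.0186 K/W
Q = 174.9210 / 0.0186 = 9419.3532 W

R_total = 0.0186 K/W, Q = 9419.3532 W


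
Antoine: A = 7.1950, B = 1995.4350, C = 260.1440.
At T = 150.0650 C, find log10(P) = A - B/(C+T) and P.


C+T = 410.2090
B/(C+T) = 4.8644
log10(P) = 7.1950 - 4.8644 = 2.3306
P = 10^2.3306 = 214.0746 mmHg

214.0746 mmHg


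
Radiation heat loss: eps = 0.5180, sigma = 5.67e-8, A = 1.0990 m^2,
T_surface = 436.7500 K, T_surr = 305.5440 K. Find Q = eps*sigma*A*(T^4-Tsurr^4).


T^4 = 3.6386e+10
Tsurr^4 = 8.7156e+09
Q = 0.5180 * 5.67e-8 * 1.0990 * 2.7670e+10 = 893.1474 W

893.1474 W


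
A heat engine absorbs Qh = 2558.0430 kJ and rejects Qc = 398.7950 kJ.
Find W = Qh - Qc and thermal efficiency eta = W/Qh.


W = 2558.0430 - 398.7950 = 2159.2480 kJ
eta = 2159.2480 / 2558.0430 = 0.8441 = 84.4102%

W = 2159.2480 kJ, eta = 84.4102%


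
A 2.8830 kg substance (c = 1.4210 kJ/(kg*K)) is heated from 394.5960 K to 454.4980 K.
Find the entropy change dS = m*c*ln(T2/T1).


T2/T1 = 1.1518
ln(T2/T1) = 0.1413
dS = 2.8830 * 1.4210 * 0.1413 = 0.5790 kJ/K

0.5790 kJ/K


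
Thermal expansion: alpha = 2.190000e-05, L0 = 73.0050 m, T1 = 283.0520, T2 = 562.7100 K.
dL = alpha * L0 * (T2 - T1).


dT = 279.6580 K
dL = 2.190000e-05 * 73.0050 * 279.6580 = 0.447120 m
L_final = 73.452120 m

dL = 0.447120 m


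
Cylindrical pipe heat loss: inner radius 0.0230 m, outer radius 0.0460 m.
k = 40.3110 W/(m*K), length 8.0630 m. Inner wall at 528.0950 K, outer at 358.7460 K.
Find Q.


dT = 169.3490 K
ln(ro/ri) = 0.6931
Q = 2*pi*40.3110*8.0630*169.3490 / 0.6931 = 498950.2855 W

498950.2855 W


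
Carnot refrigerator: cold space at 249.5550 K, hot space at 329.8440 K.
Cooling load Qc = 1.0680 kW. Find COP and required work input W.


COP = 249.5550 / 80.2890 = 3.1082
W = 1.0680 / 3.1082 = 0.3436 kW

COP = 3.1082, W = 0.3436 kW


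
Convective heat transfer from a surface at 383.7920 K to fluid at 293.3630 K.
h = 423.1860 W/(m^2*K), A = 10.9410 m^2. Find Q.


dT = 90.4290 K
Q = 423.1860 * 10.9410 * 90.4290 = 418693.3258 W

418693.3258 W


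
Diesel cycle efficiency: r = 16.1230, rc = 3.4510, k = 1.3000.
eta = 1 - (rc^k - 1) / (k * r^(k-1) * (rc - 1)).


r^(k-1) = 2.3027
rc^k = 5.0041
eta = 0.4543 = 45.4258%

45.4258%


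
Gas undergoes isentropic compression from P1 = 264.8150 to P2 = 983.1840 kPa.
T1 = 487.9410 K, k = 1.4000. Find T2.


(k-1)/k = 0.2857
(P2/P1)^exp = 1.4547
T2 = 487.9410 * 1.4547 = 709.8009 K

709.8009 K


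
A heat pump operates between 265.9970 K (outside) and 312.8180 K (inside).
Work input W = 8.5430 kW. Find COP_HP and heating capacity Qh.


COP = 312.8180 / 46.8210 = 6.6811
Qh = 6.6811 * 8.5430 = 57.0770 kW

COP = 6.6811, Qh = 57.0770 kW


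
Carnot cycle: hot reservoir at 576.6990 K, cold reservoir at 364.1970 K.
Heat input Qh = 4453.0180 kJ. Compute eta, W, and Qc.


eta = 1 - 364.1970/576.6990 = 0.3685
W = 0.3685 * 4453.0180 = 1640.8477 kJ
Qc = 4453.0180 - 1640.8477 = 2812.1703 kJ

eta = 36.8480%, W = 1640.8477 kJ, Qc = 2812.1703 kJ


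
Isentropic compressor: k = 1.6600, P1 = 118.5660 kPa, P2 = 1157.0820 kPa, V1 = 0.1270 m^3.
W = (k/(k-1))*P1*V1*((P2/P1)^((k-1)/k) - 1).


(k-1)/k = 0.3976
(P2/P1)^exp = 2.4739
W = 2.5152 * 118.5660 * 0.1270 * (2.4739 - 1) = 55.8198 kJ

55.8198 kJ


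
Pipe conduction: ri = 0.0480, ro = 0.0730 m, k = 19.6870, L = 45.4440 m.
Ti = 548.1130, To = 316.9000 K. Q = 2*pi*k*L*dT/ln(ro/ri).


dT = 231.2130 K
ln(ro/ri) = 0.4193
Q = 2*pi*19.6870*45.4440*231.2130 / 0.4193 = 3100033.6329 W

3100033.6329 W


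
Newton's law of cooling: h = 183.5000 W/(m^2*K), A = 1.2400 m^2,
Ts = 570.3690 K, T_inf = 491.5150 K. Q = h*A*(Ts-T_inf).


dT = 78.8540 K
Q = 183.5000 * 1.2400 * 78.8540 = 17942.4392 W

17942.4392 W


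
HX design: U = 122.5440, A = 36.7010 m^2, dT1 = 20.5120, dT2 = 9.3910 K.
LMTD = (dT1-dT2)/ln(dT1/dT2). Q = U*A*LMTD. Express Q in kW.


LMTD = 14.2347 K
Q = 122.5440 * 36.7010 * 14.2347 = 64020.5127 W = 64.0205 kW

64.0205 kW


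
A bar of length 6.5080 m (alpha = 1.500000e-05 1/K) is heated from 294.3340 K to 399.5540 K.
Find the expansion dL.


dT = 105.2200 K
dL = 1.500000e-05 * 6.5080 * 105.2200 = 0.010272 m
L_final = 6.518272 m

dL = 0.010272 m


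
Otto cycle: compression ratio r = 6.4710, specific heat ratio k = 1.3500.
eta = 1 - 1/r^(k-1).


r^(k-1) = 1.9224
eta = 1 - 1/1.9224 = 0.4798 = 47.9812%

47.9812%


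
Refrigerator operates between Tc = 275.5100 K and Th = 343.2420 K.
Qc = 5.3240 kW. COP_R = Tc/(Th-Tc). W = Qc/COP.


COP = 275.5100 / 67.7320 = 4.0676
W = 5.3240 / 4.0676 = 1.3089 kW

COP = 4.0676, W = 1.3089 kW


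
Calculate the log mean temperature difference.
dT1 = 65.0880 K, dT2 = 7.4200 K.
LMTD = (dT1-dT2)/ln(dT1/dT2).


dT1/dT2 = 8.7720
ln(dT1/dT2) = 2.1716
LMTD = 57.6680 / 2.1716 = 26.5560 K

26.5560 K


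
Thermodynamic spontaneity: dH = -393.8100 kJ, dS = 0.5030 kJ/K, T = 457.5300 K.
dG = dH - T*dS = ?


T*dS = 457.5300 * 0.5030 = 230.1376 kJ
dG = -393.8100 - 230.1376 = -623.9476 kJ (spontaneous)

dG = -623.9476 kJ, spontaneous


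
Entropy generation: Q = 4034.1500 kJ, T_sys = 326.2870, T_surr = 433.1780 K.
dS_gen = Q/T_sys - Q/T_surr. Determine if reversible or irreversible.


dS_sys = 4034.1500/326.2870 = 12.3638 kJ/K
dS_surr = -4034.1500/433.1780 = -9.3129 kJ/K
dS_gen = 12.3638 - 9.3129 = 3.0509 kJ/K (irreversible)

dS_gen = 3.0509 kJ/K, irreversible


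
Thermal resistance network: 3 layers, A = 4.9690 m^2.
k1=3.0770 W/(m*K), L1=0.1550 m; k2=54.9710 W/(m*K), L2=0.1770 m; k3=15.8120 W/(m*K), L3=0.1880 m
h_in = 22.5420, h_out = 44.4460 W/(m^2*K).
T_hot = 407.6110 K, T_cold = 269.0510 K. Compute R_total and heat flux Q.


R_conv_in = 1/(22.5420*4.9690) = 0.0089
R_1 = 0.1550/(3.0770*4.9690) = 0.0101
R_2 = 0.1770/(54.9710*4.9690) = 0.0006
R_3 = 0.1880/(15.8120*4.9690) = 0.0024
R_conv_out = 1/(44.4460*4.9690) = 0.0045
R_total = 0.0266 K/W
Q = 138.5600 / 0.0266 = 5202.3797 W

R_total = 0.0266 K/W, Q = 5202.3797 W


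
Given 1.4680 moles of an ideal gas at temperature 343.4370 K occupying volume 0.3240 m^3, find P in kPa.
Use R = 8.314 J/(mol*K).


P = nRT/V = 1.4680 * 8.314 * 343.4370 / 0.3240
= 4191.6321 / 0.3240 = 12937.1361 Pa = 12.9371 kPa

12.9371 kPa


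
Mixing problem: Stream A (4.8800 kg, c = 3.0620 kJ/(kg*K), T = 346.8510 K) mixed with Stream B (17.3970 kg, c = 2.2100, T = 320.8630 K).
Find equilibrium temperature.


num = 17519.1804
den = 53.3899
Tf = 328.1364 K

328.1364 K


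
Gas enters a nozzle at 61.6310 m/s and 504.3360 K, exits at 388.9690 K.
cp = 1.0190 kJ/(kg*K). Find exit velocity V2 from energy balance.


dT = 115.3670 K
2*cp*1000*dT = 235117.9460
V1^2 = 3798.3802
V2 = sqrt(238916.3262) = 488.7907 m/s

488.7907 m/s


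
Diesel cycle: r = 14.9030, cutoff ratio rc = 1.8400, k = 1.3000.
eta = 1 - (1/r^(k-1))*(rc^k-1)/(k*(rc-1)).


r^(k-1) = 2.2490
rc^k = 2.2093
eta = 0.5076 = 50.7570%

50.7570%


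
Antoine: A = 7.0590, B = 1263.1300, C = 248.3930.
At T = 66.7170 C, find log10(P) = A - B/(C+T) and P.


C+T = 315.1100
B/(C+T) = 4.0085
log10(P) = 7.0590 - 4.0085 = 3.0505
P = 10^3.0505 = 1123.2160 mmHg

1123.2160 mmHg


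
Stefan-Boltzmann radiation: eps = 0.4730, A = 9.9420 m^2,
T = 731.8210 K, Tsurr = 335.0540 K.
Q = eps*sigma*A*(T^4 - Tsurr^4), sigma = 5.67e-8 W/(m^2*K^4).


T^4 = 2.8683e+11
Tsurr^4 = 1.2603e+10
Q = 0.4730 * 5.67e-8 * 9.9420 * 2.7422e+11 = 73117.8664 W

73117.8664 W


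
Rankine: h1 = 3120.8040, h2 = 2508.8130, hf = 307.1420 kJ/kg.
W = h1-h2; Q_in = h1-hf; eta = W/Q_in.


W = 611.9910 kJ/kg
Q_in = 2813.6620 kJ/kg
eta = 0.2175 = 21.7507%

eta = 21.7507%


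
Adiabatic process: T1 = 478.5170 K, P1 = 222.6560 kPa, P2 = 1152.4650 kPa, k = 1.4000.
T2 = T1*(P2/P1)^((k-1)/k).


(k-1)/k = 0.2857
(P2/P1)^exp = 1.5996
T2 = 478.5170 * 1.5996 = 765.4124 K

765.4124 K


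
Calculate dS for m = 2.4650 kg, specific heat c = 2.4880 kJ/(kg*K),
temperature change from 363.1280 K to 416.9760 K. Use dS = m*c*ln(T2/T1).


T2/T1 = 1.1483
ln(T2/T1) = 0.1383
dS = 2.4650 * 2.4880 * 0.1383 = 0.8480 kJ/K

0.8480 kJ/K


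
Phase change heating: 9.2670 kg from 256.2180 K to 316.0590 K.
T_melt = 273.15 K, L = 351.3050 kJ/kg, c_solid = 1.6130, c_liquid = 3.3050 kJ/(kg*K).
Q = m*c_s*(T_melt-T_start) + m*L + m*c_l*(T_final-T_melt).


Q1 (sensible, solid) = 9.2670 * 1.6130 * 16.9320 = 253.0940 kJ
Q2 (latent) = 9.2670 * 351.3050 = 3255.5434 kJ
Q3 (sensible, liquid) = 9.2670 * 3.3050 * 42.9090 = 1314.1926 kJ
Q_total = 4822.8300 kJ

4822.8300 kJ


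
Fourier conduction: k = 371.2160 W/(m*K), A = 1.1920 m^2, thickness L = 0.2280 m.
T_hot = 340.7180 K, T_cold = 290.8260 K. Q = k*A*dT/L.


dT = 49.8920 K
Q = 371.2160 * 1.1920 * 49.8920 / 0.2280 = 96827.5646 W

96827.5646 W


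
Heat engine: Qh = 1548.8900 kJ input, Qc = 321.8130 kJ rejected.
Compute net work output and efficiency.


W = 1548.8900 - 321.8130 = 1227.0770 kJ
eta = 1227.0770 / 1548.8900 = 0.7922 = 79.2230%

W = 1227.0770 kJ, eta = 79.2230%


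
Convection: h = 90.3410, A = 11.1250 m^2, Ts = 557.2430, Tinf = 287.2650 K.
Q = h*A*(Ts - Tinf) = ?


dT = 269.9780 K
Q = 90.3410 * 11.1250 * 269.9780 = 271339.6678 W

271339.6678 W


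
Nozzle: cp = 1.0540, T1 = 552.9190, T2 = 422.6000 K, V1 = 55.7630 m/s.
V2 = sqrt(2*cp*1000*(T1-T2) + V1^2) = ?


dT = 130.3190 K
2*cp*1000*dT = 274712.4520
V1^2 = 3109.5122
V2 = sqrt(277821.9642) = 527.0882 m/s

527.0882 m/s


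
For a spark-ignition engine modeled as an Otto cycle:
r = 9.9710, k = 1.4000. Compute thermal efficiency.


r^(k-1) = 2.5090
eta = 1 - 1/2.5090 = 0.6014 = 60.1430%

60.1430%


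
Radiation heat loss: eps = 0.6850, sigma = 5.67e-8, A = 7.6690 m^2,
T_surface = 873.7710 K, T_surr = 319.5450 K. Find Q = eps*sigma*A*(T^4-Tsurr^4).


T^4 = 5.8290e+11
Tsurr^4 = 1.0426e+10
Q = 0.6850 * 5.67e-8 * 7.6690 * 5.7247e+11 = 170515.6845 W

170515.6845 W


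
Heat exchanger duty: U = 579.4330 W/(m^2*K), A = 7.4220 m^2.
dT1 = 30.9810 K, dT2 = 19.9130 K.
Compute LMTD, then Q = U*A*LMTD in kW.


LMTD = 25.0406 K
Q = 579.4330 * 7.4220 * 25.0406 = 107688.6050 W = 107.6886 kW

107.6886 kW


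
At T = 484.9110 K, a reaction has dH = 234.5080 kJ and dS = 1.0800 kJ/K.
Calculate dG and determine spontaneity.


T*dS = 484.9110 * 1.0800 = 523.7039 kJ
dG = 234.5080 - 523.7039 = -289.1959 kJ (spontaneous)

dG = -289.1959 kJ, spontaneous


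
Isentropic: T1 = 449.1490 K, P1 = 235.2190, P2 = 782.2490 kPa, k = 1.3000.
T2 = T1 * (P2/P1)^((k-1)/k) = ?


(k-1)/k = 0.2308
(P2/P1)^exp = 1.3196
T2 = 449.1490 * 1.3196 = 592.6831 K

592.6831 K


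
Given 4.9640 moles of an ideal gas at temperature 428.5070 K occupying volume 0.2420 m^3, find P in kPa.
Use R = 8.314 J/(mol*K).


P = nRT/V = 4.9640 * 8.314 * 428.5070 / 0.2420
= 17684.7821 / 0.2420 = 73077.6121 Pa = 73.0776 kPa

73.0776 kPa


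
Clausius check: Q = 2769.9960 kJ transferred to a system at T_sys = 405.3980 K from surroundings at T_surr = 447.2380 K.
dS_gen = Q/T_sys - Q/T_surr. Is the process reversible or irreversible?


dS_sys = 2769.9960/405.3980 = 6.8328 kJ/K
dS_surr = -2769.9960/447.2380 = -6.1936 kJ/K
dS_gen = 6.8328 - 6.1936 = 0.6392 kJ/K (irreversible)

dS_gen = 0.6392 kJ/K, irreversible


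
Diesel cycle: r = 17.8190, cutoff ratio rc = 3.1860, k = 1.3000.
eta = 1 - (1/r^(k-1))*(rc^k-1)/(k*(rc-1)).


r^(k-1) = 2.3728
rc^k = 4.5104
eta = 0.4794 = 47.9400%

47.9400%


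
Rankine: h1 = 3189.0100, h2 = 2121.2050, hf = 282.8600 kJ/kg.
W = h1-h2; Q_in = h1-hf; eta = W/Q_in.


W = 1067.8050 kJ/kg
Q_in = 2906.1500 kJ/kg
eta = 0.3674 = 36.7429%

eta = 36.7429%


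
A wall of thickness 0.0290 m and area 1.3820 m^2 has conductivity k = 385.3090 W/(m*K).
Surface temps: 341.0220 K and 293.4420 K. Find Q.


dT = 47.5800 K
Q = 385.3090 * 1.3820 * 47.5800 / 0.0290 = 873662.3817 W

873662.3817 W


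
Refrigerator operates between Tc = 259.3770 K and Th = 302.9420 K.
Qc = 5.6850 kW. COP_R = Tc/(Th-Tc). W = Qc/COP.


COP = 259.3770 / 43.5650 = 5.9538
W = 5.6850 / 5.9538 = 0.9549 kW

COP = 5.9538, W = 0.9549 kW


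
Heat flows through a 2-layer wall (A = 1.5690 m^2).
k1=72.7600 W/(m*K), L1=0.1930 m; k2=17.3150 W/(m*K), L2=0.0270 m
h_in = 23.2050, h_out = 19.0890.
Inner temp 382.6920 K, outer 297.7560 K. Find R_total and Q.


R_conv_in = 1/(23.2050*1.5690) = 0.0275
R_1 = 0.1930/(72.7600*1.5690) = 0.0017
R_2 = 0.0270/(17.3150*1.5690) = 0.0010
R_conv_out = 1/(19.0890*1.5690) = 0.0334
R_total = 0.0635 K/W
Q = 84.9360 / 0.0635 = 1336.7597 W

R_total = 0.0635 K/W, Q = 1336.7597 W


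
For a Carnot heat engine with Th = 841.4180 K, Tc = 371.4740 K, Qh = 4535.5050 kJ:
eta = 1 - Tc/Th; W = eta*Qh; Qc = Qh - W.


eta = 1 - 371.4740/841.4180 = 0.5585
W = 0.5585 * 4535.5050 = 2533.1445 kJ
Qc = 4535.5050 - 2533.1445 = 2002.3605 kJ

eta = 55.8514%, W = 2533.1445 kJ, Qc = 2002.3605 kJ


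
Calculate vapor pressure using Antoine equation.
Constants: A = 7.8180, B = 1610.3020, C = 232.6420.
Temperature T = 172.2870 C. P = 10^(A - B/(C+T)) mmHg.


C+T = 404.9290
B/(C+T) = 3.9768
log10(P) = 7.8180 - 3.9768 = 3.8412
P = 10^3.8412 = 6938.2272 mmHg

6938.2272 mmHg


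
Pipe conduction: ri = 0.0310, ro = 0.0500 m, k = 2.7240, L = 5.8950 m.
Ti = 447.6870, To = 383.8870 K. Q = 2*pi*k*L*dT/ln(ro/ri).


dT = 63.8000 K
ln(ro/ri) = 0.4780
Q = 2*pi*2.7240*5.8950*63.8000 / 0.4780 = 13465.7652 W

13465.7652 W


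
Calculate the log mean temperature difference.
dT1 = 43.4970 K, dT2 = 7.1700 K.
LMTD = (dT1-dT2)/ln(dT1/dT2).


dT1/dT2 = 6.0665
ln(dT1/dT2) = 1.8028
LMTD = 36.3270 / 1.8028 = 20.1505 K

20.1505 K


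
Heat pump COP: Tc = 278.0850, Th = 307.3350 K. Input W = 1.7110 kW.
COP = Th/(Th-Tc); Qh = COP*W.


COP = 307.3350 / 29.2500 = 10.5072
Qh = 10.5072 * 1.7110 = 17.9778 kW

COP = 10.5072, Qh = 17.9778 kW


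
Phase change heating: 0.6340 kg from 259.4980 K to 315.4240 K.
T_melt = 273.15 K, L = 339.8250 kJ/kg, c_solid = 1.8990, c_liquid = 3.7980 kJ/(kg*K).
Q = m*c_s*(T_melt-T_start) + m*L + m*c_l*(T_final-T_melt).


Q1 (sensible, solid) = 0.6340 * 1.8990 * 13.6520 = 16.4365 kJ
Q2 (latent) = 0.6340 * 339.8250 = 215.4490 kJ
Q3 (sensible, liquid) = 0.6340 * 3.7980 * 42.2740 = 101.7929 kJ
Q_total = 333.6785 kJ

333.6785 kJ


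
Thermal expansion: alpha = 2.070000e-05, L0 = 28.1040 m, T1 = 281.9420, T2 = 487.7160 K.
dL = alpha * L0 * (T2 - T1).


dT = 205.7740 K
dL = 2.070000e-05 * 28.1040 * 205.7740 = 0.119710 m
L_final = 28.223710 m

dL = 0.119710 m


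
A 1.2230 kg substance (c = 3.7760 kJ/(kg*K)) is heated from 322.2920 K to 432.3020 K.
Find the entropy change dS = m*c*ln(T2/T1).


T2/T1 = 1.3413
ln(T2/T1) = 0.2937
dS = 1.2230 * 3.7760 * 0.2937 = 1.3562 kJ/K

1.3562 kJ/K


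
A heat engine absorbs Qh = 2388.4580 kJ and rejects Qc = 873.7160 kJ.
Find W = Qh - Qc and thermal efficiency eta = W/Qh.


W = 2388.4580 - 873.7160 = 1514.7420 kJ
eta = 1514.7420 / 2388.4580 = 0.6342 = 63.4192%

W = 1514.7420 kJ, eta = 63.4192%


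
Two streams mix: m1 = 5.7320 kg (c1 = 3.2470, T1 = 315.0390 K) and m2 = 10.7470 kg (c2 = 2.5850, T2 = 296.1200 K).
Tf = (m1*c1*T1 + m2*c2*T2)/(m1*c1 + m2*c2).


num = 14089.9524
den = 46.3928
Tf = 303.7099 K

303.7099 K


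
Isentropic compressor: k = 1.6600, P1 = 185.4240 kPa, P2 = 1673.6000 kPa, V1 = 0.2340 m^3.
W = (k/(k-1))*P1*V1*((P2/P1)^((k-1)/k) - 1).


(k-1)/k = 0.3976
(P2/P1)^exp = 2.3982
W = 2.5152 * 185.4240 * 0.2340 * (2.3982 - 1) = 152.5901 kJ

152.5901 kJ


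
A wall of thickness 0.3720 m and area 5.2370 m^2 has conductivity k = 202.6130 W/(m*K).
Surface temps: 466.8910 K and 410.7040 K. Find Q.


dT = 56.1870 K
Q = 202.6130 * 5.2370 * 56.1870 / 0.3720 = 160266.5121 W

160266.5121 W


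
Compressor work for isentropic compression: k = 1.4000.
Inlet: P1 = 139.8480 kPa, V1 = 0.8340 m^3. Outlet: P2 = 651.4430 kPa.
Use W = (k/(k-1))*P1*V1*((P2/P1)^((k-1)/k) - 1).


(k-1)/k = 0.2857
(P2/P1)^exp = 1.5521
W = 3.5000 * 139.8480 * 0.8340 * (1.5521 - 1) = 225.3767 kJ

225.3767 kJ


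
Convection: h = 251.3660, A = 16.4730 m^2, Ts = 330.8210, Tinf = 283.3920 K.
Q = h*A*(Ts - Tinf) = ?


dT = 47.4290 K
Q = 251.3660 * 16.4730 * 47.4290 = 196391.7322 W

196391.7322 W


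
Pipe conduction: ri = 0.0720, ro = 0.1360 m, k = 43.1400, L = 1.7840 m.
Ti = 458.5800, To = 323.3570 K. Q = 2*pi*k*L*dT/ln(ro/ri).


dT = 135.2230 K
ln(ro/ri) = 0.6360
Q = 2*pi*43.1400*1.7840*135.2230 / 0.6360 = 102814.8819 W

102814.8819 W


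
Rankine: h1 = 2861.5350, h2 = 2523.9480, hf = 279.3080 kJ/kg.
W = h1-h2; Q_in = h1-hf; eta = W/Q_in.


W = 337.5870 kJ/kg
Q_in = 2582.2270 kJ/kg
eta = 0.1307 = 13.0735%

eta = 13.0735%


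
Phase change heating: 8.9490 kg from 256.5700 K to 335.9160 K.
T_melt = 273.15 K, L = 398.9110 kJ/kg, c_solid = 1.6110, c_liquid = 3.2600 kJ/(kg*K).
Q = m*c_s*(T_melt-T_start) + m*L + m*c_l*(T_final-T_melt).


Q1 (sensible, solid) = 8.9490 * 1.6110 * 16.5800 = 239.0312 kJ
Q2 (latent) = 8.9490 * 398.9110 = 3569.8545 kJ
Q3 (sensible, liquid) = 8.9490 * 3.2600 * 62.7660 = 1831.1190 kJ
Q_total = 5640.0047 kJ

5640.0047 kJ
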